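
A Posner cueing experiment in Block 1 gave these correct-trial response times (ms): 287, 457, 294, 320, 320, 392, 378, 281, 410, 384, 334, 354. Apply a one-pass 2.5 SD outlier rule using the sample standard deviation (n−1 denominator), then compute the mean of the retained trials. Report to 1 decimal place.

n = 12, ΣRT = 4211, M = 350.917
Σ(x−M)² = 32680.92; s = √(32680.92/11) = 54.507
Cutoffs: 350.917 ± 2.5·54.507 → [214.6, 487.2]
No RTs fall outside the cutoffs; all 12 retained. Mean = 4211/12 = 350.917

350.9 ms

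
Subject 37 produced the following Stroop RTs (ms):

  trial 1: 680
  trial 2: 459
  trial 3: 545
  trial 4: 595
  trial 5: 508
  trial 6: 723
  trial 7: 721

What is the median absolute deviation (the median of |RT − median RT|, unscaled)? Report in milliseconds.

87 ms

Sorted: 459, 508, 545, 595, 680, 721, 723 → median = 595
|x − 595|: 85, 136, 50, 0, 87, 128, 126
Sorted deviations: 0, 50, 85, 87, 126, 128, 136 → MAD = 87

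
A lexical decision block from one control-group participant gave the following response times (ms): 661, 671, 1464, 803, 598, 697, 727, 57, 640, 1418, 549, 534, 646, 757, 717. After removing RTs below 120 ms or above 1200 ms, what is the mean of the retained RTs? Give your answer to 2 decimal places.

666.67 ms

Excluded: 57, 1418, 1464
Retained (n=12): Σ = 8000
Mean = 8000/12 = 666.6667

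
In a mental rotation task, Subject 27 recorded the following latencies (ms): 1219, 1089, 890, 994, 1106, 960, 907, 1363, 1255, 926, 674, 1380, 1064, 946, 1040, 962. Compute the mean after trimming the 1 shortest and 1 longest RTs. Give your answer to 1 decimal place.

Sorted: 674, 890, 907, 926, 946, 960, 962, 994, 1040, 1064, 1089, 1106, 1219, 1255, 1363, 1380
Drop lowest 1 (674) and highest 1 (1380)
Remaining (n=14): Σ = 14721, mean = 14721/14 = 1051.500

1051.5 ms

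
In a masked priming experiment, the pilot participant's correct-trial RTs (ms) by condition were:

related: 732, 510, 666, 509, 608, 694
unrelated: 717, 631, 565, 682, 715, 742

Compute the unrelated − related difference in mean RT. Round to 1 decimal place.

M(related) = 3719/6 = 619.833
M(unrelated) = 4052/6 = 675.333
Difference = 675.333 − 619.833 = 55.500 ms

55.5 ms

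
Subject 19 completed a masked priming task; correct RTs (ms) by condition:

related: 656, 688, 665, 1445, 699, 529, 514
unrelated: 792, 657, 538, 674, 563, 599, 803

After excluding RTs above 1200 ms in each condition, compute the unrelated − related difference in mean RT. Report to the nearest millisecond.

36 ms

related: exclude 1445
M(related) = 3751/6 = 625.167
M(unrelated) = 4626/7 = 660.857
Difference = 660.857 − 625.167 = 35.690 ms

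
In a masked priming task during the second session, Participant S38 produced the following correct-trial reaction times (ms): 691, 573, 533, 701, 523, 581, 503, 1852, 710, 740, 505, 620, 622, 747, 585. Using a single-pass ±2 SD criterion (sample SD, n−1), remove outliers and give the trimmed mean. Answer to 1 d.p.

616.7 ms

n = 15, ΣRT = 10486, M = 699.067
Σ(x−M)² = 1523132.93; s = √(1523132.93/14) = 329.841
Cutoffs: 699.067 ± 2·329.841 → [39.4, 1358.7]
Outside: 1852 → excluded.
Retained (n=14): Σ = 8634, mean = 8634/14 = 616.714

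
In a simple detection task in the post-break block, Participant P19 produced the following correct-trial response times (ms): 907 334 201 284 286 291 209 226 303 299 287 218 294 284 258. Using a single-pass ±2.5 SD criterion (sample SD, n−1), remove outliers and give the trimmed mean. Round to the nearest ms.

270 ms

n = 15, ΣRT = 4681, M = 312.067
Σ(x−M)² = 400470.93; s = √(400470.93/14) = 169.130
Cutoffs: 312.067 ± 2.5·169.130 → [-110.8, 734.9]
Outside: 907 → excluded.
Retained (n=14): Σ = 3774, mean = 3774/14 = 269.571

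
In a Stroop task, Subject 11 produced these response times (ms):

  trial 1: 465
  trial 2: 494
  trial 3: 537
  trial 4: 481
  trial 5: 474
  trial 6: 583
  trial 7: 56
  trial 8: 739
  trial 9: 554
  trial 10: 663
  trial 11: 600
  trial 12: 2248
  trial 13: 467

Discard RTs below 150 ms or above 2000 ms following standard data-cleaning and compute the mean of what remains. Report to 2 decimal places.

Excluded: 56, 2248
Retained (n=11): Σ = 6057
Mean = 6057/11 = 550.6364

550.64 ms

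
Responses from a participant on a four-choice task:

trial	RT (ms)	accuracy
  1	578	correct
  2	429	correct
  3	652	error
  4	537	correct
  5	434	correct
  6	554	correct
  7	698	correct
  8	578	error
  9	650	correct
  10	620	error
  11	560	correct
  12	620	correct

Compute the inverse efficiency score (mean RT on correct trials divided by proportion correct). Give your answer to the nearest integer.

Correct trials (n=9): 578, 429, 537, 434, 554, 698, 650, 560, 620
Mean correct RT = 5060/9 = 562.2222 ms
Proportion correct = 9/12
IES = 562.2222 / (9/12) = 749.630 ms

750 ms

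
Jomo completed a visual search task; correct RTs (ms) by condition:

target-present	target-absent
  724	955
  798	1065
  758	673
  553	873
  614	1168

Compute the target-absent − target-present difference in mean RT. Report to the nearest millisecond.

M(target-present) = 3447/5 = 689.400
M(target-absent) = 4734/5 = 946.800
Difference = 946.800 − 689.400 = 257.400 ms

257 ms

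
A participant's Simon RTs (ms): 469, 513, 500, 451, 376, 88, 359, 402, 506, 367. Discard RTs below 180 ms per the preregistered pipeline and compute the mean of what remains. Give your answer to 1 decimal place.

Excluded: 88
Retained (n=9): Σ = 3943
Mean = 3943/9 = 438.1111

438.1 ms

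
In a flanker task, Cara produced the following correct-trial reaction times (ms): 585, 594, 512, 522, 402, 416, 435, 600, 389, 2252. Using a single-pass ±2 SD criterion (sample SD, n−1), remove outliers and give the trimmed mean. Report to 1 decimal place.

n = 10, ΣRT = 6707, M = 670.700
Σ(x−M)² = 2838014.10; s = √(2838014.10/9) = 561.547
Cutoffs: 670.700 ± 2·561.547 → [-452.4, 1793.8]
Outside: 2252 → excluded.
Retained (n=9): Σ = 4455, mean = 4455/9 = 495.000

495.0 ms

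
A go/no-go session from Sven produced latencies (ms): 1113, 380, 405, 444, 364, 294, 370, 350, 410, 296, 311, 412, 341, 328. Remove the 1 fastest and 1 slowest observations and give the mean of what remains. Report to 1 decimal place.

367.6 ms

Sorted: 294, 296, 311, 328, 341, 350, 364, 370, 380, 405, 410, 412, 444, 1113
Drop lowest 1 (294) and highest 1 (1113)
Remaining (n=12): Σ = 4411, mean = 4411/12 = 367.583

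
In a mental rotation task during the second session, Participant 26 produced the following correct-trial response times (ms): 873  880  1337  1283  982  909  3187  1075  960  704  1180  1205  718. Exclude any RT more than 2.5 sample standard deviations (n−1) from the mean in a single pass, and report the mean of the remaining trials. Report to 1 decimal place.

1008.8 ms

n = 13, ΣRT = 15293, M = 1176.385
Σ(x−M)² = 4860101.08; s = √(4860101.08/12) = 636.403
Cutoffs: 1176.385 ± 2.5·636.403 → [-414.6, 2767.4]
Outside: 3187 → excluded.
Retained (n=12): Σ = 12106, mean = 12106/12 = 1008.833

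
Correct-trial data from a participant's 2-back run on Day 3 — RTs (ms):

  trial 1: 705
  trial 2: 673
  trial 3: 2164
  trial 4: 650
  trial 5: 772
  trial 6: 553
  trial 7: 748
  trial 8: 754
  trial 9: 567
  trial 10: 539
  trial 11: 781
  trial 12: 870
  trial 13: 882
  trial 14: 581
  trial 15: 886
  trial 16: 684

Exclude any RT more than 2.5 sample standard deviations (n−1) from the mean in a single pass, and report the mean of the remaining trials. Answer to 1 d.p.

709.7 ms

n = 16, ΣRT = 12809, M = 800.562
Σ(x−M)² = 2177965.94; s = √(2177965.94/15) = 381.048
Cutoffs: 800.562 ± 2.5·381.048 → [-152.1, 1753.2]
Outside: 2164 → excluded.
Retained (n=15): Σ = 10645, mean = 10645/15 = 709.667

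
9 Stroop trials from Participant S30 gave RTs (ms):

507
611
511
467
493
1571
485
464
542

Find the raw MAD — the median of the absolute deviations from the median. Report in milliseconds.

35 ms

Sorted: 464, 467, 485, 493, 507, 511, 542, 611, 1571 → median = 507
|x − 507|: 0, 104, 4, 40, 14, 1064, 22, 43, 35
Sorted deviations: 0, 4, 14, 22, 35, 40, 43, 104, 1064 → MAD = 35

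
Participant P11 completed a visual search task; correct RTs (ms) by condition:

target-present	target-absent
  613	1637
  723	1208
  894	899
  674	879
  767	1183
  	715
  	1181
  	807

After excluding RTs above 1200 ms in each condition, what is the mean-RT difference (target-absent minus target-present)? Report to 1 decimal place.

209.8 ms

target-absent: exclude 1637, 1208
M(target-present) = 3671/5 = 734.200
M(target-absent) = 5664/6 = 944.000
Difference = 944.000 − 734.200 = 209.800 ms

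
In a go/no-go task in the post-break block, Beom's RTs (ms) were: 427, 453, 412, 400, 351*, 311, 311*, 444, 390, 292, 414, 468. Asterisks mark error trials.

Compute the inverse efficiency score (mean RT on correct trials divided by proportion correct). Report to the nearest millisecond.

481 ms

Correct trials (n=10): 427, 453, 412, 400, 311, 444, 390, 292, 414, 468
Mean correct RT = 4011/10 = 401.1000 ms
Proportion correct = 10/12
IES = 401.1000 / (10/12) = 481.320 ms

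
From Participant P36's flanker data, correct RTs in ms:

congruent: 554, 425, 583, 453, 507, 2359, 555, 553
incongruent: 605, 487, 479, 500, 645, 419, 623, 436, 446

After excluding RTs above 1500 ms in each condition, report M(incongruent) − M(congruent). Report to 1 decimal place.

-3.0 ms

congruent: exclude 2359
M(congruent) = 3630/7 = 518.571
M(incongruent) = 4640/9 = 515.556
Difference = 515.556 − 518.571 = -3.016 ms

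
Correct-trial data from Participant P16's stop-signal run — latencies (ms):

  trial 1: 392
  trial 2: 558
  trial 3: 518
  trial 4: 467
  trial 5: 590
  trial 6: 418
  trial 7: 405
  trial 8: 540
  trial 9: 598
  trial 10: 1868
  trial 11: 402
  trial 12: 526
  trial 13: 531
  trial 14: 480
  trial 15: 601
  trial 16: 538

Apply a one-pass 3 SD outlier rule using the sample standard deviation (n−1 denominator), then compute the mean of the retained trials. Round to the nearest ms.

n = 16, ΣRT = 9432, M = 589.500
Σ(x−M)² = 1818040.00; s = √(1818040.00/15) = 348.142
Cutoffs: 589.500 ± 3·348.142 → [-454.9, 1633.9]
Outside: 1868 → excluded.
Retained (n=15): Σ = 7564, mean = 7564/15 = 504.267

504 ms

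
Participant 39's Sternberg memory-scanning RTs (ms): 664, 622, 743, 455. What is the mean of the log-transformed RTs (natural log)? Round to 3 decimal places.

ln(RT): 6.4983, 6.4329, 6.6107, 6.1203
Σ ln(RT) = 25.6622
Mean = 25.6622/4 = 6.41555

6.416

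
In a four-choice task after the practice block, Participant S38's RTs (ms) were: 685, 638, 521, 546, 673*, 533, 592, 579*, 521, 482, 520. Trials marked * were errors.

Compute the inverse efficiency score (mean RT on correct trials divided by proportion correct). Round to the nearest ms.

Correct trials (n=9): 685, 638, 521, 546, 533, 592, 521, 482, 520
Mean correct RT = 5038/9 = 559.7778 ms
Proportion correct = 9/11
IES = 559.7778 / (9/11) = 684.173 ms

684 ms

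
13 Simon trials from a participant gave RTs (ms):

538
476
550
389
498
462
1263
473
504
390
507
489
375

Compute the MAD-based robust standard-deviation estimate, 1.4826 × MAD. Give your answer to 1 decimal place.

Sorted: 375, 389, 390, 462, 473, 476, 489, 498, 504, 507, 538, 550, 1263 → median = 489
|x − 489| sorted: 0, 9, 13, 15, 16, 18, 27, 49, 61, 99, 100, 114, 774 → MAD = 27
Robust SD ≈ 1.4826 × 27 = 40.030

40.0 ms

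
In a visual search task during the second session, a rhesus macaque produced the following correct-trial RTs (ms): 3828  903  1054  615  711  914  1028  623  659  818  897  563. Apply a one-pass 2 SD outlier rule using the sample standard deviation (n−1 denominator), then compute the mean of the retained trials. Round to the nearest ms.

n = 12, ΣRT = 12613, M = 1051.083
Σ(x−M)² = 8711632.92; s = √(8711632.92/11) = 889.925
Cutoffs: 1051.083 ± 2·889.925 → [-728.8, 2830.9]
Outside: 3828 → excluded.
Retained (n=11): Σ = 8785, mean = 8785/11 = 798.636

799 ms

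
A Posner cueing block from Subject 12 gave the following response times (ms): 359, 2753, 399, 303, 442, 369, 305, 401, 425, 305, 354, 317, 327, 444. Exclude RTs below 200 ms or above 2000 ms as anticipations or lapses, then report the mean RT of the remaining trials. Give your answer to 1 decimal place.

365.4 ms

Excluded: 2753
Retained (n=13): Σ = 4750
Mean = 4750/13 = 365.3846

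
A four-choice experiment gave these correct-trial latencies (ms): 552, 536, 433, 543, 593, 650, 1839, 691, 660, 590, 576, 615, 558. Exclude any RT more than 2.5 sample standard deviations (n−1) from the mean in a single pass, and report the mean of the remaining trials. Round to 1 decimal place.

583.1 ms

n = 13, ΣRT = 8836, M = 679.692
Σ(x−M)² = 1507192.77; s = √(1507192.77/12) = 354.400
Cutoffs: 679.692 ± 2.5·354.400 → [-206.3, 1565.7]
Outside: 1839 → excluded.
Retained (n=12): Σ = 6997, mean = 6997/12 = 583.083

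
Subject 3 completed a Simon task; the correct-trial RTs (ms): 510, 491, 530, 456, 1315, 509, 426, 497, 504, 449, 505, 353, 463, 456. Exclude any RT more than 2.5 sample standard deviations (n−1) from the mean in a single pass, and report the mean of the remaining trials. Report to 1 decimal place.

n = 14, ΣRT = 7464, M = 533.143
Σ(x−M)² = 684985.71; s = √(684985.71/13) = 229.546
Cutoffs: 533.143 ± 2.5·229.546 → [-40.7, 1107.0]
Outside: 1315 → excluded.
Retained (n=13): Σ = 6149, mean = 6149/13 = 473.000

473.0 ms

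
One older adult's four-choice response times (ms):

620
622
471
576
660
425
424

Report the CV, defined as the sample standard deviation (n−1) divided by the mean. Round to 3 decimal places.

n = 7, Σ = 3798, M = 542.5714
Σ(x−M)² = 60215.714; s = √(60215.714/6) = 100.1796
CV = 100.1796 / 542.5714 = 0.18464

0.185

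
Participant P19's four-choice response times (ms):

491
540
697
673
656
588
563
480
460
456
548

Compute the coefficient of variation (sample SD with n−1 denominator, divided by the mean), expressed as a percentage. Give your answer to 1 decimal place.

15.4%

n = 11, Σ = 6152, M = 559.2727
Σ(x−M)² = 74062.182; s = √(74062.182/10) = 86.0594
CV = 86.0594 / 559.2727 = 0.15388 = 15.388%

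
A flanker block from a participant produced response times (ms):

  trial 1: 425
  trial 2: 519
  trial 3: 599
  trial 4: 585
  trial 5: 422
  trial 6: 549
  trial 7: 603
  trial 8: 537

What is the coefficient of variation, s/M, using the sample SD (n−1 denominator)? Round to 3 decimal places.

n = 8, Σ = 4239, M = 529.8750
Σ(x−M)² = 36334.875; s = √(36334.875/7) = 72.0465
CV = 72.0465 / 529.8750 = 0.13597

0.136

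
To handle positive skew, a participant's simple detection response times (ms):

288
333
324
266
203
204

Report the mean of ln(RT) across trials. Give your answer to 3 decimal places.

5.578

ln(RT): 5.6630, 5.8081, 5.7807, 5.5835, 5.3132, 5.3181
Σ ln(RT) = 33.4667
Mean = 33.4667/6 = 5.57778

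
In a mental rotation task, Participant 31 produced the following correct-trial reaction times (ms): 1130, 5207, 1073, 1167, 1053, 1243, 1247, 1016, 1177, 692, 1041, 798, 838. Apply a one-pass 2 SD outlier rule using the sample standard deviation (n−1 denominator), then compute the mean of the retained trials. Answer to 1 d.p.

1039.6 ms

n = 13, ΣRT = 17682, M = 1360.154
Σ(x−M)² = 16380771.69; s = √(16380771.69/12) = 1168.360
Cutoffs: 1360.154 ± 2·1168.360 → [-976.6, 3696.9]
Outside: 5207 → excluded.
Retained (n=12): Σ = 12475, mean = 12475/12 = 1039.583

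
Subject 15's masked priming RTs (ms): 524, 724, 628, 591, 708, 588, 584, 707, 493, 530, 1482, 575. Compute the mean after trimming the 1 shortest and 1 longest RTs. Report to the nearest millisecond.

Sorted: 493, 524, 530, 575, 584, 588, 591, 628, 707, 708, 724, 1482
Drop lowest 1 (493) and highest 1 (1482)
Remaining (n=10): Σ = 6159, mean = 6159/10 = 615.900

616 ms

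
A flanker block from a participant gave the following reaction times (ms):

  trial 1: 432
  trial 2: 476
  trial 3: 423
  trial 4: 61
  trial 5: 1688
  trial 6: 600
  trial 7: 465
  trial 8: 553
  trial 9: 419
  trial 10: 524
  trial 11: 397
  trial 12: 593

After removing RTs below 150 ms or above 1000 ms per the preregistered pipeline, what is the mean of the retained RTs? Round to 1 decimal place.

488.2 ms

Excluded: 61, 1688
Retained (n=10): Σ = 4882
Mean = 4882/10 = 488.2000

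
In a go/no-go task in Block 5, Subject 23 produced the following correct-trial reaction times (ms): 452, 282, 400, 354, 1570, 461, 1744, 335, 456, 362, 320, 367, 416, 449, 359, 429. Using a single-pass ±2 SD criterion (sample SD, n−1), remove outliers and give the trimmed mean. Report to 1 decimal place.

388.7 ms

n = 16, ΣRT = 8756, M = 547.250
Σ(x−M)² = 2872253.00; s = √(2872253.00/15) = 437.588
Cutoffs: 547.250 ± 2·437.588 → [-327.9, 1422.4]
Outside: 1570, 1744 → excluded.
Retained (n=14): Σ = 5442, mean = 5442/14 = 388.714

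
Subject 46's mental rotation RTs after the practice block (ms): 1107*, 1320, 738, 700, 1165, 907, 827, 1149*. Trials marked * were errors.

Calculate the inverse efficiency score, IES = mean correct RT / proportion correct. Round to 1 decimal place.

1257.1 ms

Correct trials (n=6): 1320, 738, 700, 1165, 907, 827
Mean correct RT = 5657/6 = 942.8333 ms
Proportion correct = 6/8
IES = 942.8333 / (6/8) = 1257.111 ms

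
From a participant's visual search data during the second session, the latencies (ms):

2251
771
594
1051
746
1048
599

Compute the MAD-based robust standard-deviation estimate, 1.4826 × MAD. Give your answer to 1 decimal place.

Sorted: 594, 599, 746, 771, 1048, 1051, 2251 → median = 771
|x − 771| sorted: 0, 25, 172, 177, 277, 280, 1480 → MAD = 177
Robust SD ≈ 1.4826 × 177 = 262.420

262.4 ms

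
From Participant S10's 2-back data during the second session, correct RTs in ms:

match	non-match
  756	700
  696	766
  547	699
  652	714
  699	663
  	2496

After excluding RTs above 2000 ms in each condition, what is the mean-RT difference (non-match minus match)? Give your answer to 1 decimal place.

38.4 ms

non-match: exclude 2496
M(match) = 3350/5 = 670.000
M(non-match) = 3542/5 = 708.400
Difference = 708.400 − 670.000 = 38.400 ms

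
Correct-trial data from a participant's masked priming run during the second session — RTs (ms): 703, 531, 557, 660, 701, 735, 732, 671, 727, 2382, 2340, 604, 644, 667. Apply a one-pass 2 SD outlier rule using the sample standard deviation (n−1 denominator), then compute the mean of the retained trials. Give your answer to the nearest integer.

n = 14, ΣRT = 12654, M = 903.857
Σ(x−M)² = 5004795.71; s = √(5004795.71/13) = 620.471
Cutoffs: 903.857 ± 2·620.471 → [-337.1, 2144.8]
Outside: 2340, 2382 → excluded.
Retained (n=12): Σ = 7932, mean = 7932/12 = 661.000

661 ms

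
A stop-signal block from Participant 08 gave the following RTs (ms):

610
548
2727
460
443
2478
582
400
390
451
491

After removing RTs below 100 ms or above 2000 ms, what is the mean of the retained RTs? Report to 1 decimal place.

486.1 ms

Excluded: 2478, 2727
Retained (n=9): Σ = 4375
Mean = 4375/9 = 486.1111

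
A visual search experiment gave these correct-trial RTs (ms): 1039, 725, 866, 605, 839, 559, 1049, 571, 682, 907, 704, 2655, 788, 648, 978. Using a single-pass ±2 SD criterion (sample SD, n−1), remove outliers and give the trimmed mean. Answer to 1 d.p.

n = 15, ΣRT = 13615, M = 907.667
Σ(x−M)² = 3635835.33; s = √(3635835.33/14) = 509.610
Cutoffs: 907.667 ± 2·509.610 → [-111.6, 1926.9]
Outside: 2655 → excluded.
Retained (n=14): Σ = 10960, mean = 10960/14 = 782.857

782.9 ms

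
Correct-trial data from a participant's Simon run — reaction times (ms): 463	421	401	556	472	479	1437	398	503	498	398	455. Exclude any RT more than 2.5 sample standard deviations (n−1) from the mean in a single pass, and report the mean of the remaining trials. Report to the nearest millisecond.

n = 12, ΣRT = 6481, M = 540.083
Σ(x−M)² = 903306.92; s = √(903306.92/11) = 286.564
Cutoffs: 540.083 ± 2.5·286.564 → [-176.3, 1256.5]
Outside: 1437 → excluded.
Retained (n=11): Σ = 5044, mean = 5044/11 = 458.545

459 ms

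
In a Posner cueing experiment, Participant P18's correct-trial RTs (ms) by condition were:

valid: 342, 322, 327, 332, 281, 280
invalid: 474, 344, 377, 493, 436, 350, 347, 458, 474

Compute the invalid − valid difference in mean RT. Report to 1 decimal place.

103.0 ms

M(valid) = 1884/6 = 314.000
M(invalid) = 3753/9 = 417.000
Difference = 417.000 − 314.000 = 103.000 ms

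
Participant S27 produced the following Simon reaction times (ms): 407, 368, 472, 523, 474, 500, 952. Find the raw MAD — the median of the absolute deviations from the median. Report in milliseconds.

Sorted: 368, 407, 472, 474, 500, 523, 952 → median = 474
|x − 474|: 67, 106, 2, 49, 0, 26, 478
Sorted deviations: 0, 2, 26, 49, 67, 106, 478 → MAD = 49

49 ms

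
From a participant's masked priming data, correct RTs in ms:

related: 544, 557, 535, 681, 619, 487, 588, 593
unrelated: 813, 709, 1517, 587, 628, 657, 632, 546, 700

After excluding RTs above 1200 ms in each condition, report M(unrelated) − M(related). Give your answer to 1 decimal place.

unrelated: exclude 1517
M(related) = 4604/8 = 575.500
M(unrelated) = 5272/8 = 659.000
Difference = 659.000 − 575.500 = 83.500 ms

83.5 ms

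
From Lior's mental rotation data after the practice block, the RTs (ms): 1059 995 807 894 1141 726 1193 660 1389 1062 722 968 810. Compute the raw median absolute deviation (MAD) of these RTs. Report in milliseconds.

Sorted: 660, 722, 726, 807, 810, 894, 968, 995, 1059, 1062, 1141, 1193, 1389 → median = 968
|x − 968|: 91, 27, 161, 74, 173, 242, 225, 308, 421, 94, 246, 0, 158
Sorted deviations: 0, 27, 74, 91, 94, 158, 161, 173, 225, 242, 246, 308, 421 → MAD = 161

161 ms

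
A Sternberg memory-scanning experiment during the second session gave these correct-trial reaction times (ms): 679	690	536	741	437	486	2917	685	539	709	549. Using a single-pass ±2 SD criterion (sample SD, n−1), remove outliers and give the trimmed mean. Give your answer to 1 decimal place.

605.1 ms

n = 11, ΣRT = 8968, M = 815.273
Σ(x−M)² = 4962034.18; s = √(4962034.18/10) = 704.417
Cutoffs: 815.273 ± 2·704.417 → [-593.6, 2224.1]
Outside: 2917 → excluded.
Retained (n=10): Σ = 6051, mean = 6051/10 = 605.100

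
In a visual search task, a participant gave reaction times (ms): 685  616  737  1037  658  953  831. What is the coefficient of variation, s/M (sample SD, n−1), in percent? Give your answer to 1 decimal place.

20.1%

n = 7, Σ = 5517, M = 788.1429
Σ(x−M)² = 150768.857; s = √(150768.857/6) = 158.5186
CV = 158.5186 / 788.1429 = 0.20113 = 20.113%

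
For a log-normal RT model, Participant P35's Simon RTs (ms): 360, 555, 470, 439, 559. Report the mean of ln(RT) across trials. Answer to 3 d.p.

ln(RT): 5.8861, 6.3190, 6.1527, 6.0845, 6.3261
Σ ln(RT) = 30.7685
Mean = 30.7685/5 = 6.15369

6.154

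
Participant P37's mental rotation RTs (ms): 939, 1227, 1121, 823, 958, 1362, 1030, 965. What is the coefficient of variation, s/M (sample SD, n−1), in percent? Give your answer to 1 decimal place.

16.6%

n = 8, Σ = 8425, M = 1053.1250
Σ(x−M)² = 213574.875; s = √(213574.875/7) = 174.6731
CV = 174.6731 / 1053.1250 = 0.16586 = 16.586%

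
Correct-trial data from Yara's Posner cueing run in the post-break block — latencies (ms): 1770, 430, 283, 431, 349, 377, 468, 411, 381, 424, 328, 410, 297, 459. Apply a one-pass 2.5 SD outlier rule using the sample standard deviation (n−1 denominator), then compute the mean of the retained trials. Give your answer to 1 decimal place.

n = 14, ΣRT = 6818, M = 487.000
Σ(x−M)² = 1814670.00; s = √(1814670.00/13) = 373.617
Cutoffs: 487.000 ± 2.5·373.617 → [-447.0, 1421.0]
Outside: 1770 → excluded.
Retained (n=13): Σ = 5048, mean = 5048/13 = 388.308

388.3 ms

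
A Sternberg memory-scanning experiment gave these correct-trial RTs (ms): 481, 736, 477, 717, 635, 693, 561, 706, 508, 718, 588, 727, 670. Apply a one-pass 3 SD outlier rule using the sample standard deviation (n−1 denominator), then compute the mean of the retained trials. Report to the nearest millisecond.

632 ms

n = 13, ΣRT = 8217, M = 632.077
Σ(x−M)² = 114290.92; s = √(114290.92/12) = 97.592
Cutoffs: 632.077 ± 3·97.592 → [339.3, 924.9]
No RTs fall outside the cutoffs; all 13 retained. Mean = 8217/13 = 632.077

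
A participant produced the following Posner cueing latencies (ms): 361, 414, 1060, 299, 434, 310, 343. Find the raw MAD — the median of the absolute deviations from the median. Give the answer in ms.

53 ms

Sorted: 299, 310, 343, 361, 414, 434, 1060 → median = 361
|x − 361|: 0, 53, 699, 62, 73, 51, 18
Sorted deviations: 0, 18, 51, 53, 62, 73, 699 → MAD = 53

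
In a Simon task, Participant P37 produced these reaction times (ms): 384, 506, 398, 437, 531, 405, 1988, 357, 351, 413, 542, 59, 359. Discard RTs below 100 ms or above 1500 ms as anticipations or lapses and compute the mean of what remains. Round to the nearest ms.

Excluded: 59, 1988
Retained (n=11): Σ = 4683
Mean = 4683/11 = 425.7273

426 ms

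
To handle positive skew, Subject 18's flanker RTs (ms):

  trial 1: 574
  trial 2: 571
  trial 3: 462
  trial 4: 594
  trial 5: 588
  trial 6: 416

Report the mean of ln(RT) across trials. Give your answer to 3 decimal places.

6.272

ln(RT): 6.3526, 6.3474, 6.1356, 6.3869, 6.3767, 6.0307
Σ ln(RT) = 37.6299
Mean = 37.6299/6 = 6.27165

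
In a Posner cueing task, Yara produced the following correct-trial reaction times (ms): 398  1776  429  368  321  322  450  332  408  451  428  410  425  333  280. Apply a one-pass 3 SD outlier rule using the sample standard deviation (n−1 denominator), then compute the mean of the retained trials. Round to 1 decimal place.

382.5 ms

n = 15, ΣRT = 7131, M = 475.400
Σ(x−M)² = 1852479.60; s = √(1852479.60/14) = 363.758
Cutoffs: 475.400 ± 3·363.758 → [-615.9, 1566.7]
Outside: 1776 → excluded.
Retained (n=14): Σ = 5355, mean = 5355/14 = 382.500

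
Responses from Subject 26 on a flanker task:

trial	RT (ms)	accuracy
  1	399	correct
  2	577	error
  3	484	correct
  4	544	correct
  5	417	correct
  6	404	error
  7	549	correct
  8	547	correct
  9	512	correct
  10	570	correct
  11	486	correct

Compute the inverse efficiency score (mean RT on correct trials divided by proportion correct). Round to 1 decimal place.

612.2 ms

Correct trials (n=9): 399, 484, 544, 417, 549, 547, 512, 570, 486
Mean correct RT = 4508/9 = 500.8889 ms
Proportion correct = 9/11
IES = 500.8889 / (9/11) = 612.198 ms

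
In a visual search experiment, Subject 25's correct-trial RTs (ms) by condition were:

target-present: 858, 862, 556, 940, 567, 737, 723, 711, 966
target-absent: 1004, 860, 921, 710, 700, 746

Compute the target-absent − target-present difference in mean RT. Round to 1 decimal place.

M(target-present) = 6920/9 = 768.889
M(target-absent) = 4941/6 = 823.500
Difference = 823.500 − 768.889 = 54.611 ms

54.6 ms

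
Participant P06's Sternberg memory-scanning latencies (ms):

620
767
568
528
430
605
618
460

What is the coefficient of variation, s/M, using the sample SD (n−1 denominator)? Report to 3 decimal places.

n = 8, Σ = 4596, M = 574.5000
Σ(x−M)² = 78144.000; s = √(78144.000/7) = 105.6571
CV = 105.6571 / 574.5000 = 0.18391

0.184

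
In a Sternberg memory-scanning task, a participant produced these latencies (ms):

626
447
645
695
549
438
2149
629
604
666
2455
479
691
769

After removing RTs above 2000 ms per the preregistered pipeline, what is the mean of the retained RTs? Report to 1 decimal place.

Excluded: 2149, 2455
Retained (n=12): Σ = 7238
Mean = 7238/12 = 603.1667

603.2 ms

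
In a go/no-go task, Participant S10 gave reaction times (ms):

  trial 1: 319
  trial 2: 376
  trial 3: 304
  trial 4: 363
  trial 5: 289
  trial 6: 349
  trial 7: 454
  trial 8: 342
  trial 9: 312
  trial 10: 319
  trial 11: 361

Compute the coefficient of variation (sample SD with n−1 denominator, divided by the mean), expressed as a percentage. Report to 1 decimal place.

n = 11, Σ = 3788, M = 344.3636
Σ(x−M)² = 20700.545; s = √(20700.545/10) = 45.4979
CV = 45.4979 / 344.3636 = 0.13212 = 13.212%

13.2%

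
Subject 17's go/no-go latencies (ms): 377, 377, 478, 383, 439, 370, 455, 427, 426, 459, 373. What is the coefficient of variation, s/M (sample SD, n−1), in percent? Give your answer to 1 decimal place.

9.7%

n = 11, Σ = 4564, M = 414.9091
Σ(x−M)² = 16046.909; s = √(16046.909/10) = 40.0586
CV = 40.0586 / 414.9091 = 0.09655 = 9.655%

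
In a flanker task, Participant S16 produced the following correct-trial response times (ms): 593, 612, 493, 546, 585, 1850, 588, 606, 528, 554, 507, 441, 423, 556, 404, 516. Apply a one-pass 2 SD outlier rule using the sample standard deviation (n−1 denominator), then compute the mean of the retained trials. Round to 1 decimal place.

530.1 ms

n = 16, ΣRT = 9802, M = 612.625
Σ(x−M)² = 1694879.75; s = √(1694879.75/15) = 336.143
Cutoffs: 612.625 ± 2·336.143 → [-59.7, 1284.9]
Outside: 1850 → excluded.
Retained (n=15): Σ = 7952, mean = 7952/15 = 530.133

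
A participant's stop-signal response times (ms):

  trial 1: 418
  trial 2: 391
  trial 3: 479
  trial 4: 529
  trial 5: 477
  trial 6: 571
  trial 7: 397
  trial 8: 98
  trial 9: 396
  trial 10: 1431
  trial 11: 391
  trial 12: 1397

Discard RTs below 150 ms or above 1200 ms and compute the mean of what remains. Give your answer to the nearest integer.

Excluded: 98, 1397, 1431
Retained (n=9): Σ = 4049
Mean = 4049/9 = 449.8889

450 ms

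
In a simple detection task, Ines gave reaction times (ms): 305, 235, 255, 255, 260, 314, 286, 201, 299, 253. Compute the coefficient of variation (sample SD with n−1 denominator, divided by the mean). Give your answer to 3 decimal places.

0.131

n = 10, Σ = 2663, M = 266.3000
Σ(x−M)² = 10946.100; s = √(10946.100/9) = 34.8745
CV = 34.8745 / 266.3000 = 0.13096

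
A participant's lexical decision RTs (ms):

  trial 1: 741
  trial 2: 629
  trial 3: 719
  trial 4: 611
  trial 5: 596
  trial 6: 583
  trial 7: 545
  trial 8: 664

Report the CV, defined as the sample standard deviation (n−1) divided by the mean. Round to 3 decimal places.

n = 8, Σ = 5088, M = 636.0000
Σ(x−M)² = 32062.000; s = √(32062.000/7) = 67.6778
CV = 67.6778 / 636.0000 = 0.10641

0.106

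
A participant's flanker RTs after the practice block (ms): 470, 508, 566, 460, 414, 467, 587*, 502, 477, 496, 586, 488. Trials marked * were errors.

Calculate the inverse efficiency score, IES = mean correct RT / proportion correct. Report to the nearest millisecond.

539 ms

Correct trials (n=11): 470, 508, 566, 460, 414, 467, 502, 477, 496, 586, 488
Mean correct RT = 5434/11 = 494.0000 ms
Proportion correct = 11/12
IES = 494.0000 / (11/12) = 538.909 ms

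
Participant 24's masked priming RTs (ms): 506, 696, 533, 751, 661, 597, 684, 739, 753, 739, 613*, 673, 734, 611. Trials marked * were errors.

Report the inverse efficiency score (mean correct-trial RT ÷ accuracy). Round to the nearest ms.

719 ms

Correct trials (n=13): 506, 696, 533, 751, 661, 597, 684, 739, 753, 739, 673, 734, 611
Mean correct RT = 8677/13 = 667.4615 ms
Proportion correct = 13/14
IES = 667.4615 / (13/14) = 718.805 ms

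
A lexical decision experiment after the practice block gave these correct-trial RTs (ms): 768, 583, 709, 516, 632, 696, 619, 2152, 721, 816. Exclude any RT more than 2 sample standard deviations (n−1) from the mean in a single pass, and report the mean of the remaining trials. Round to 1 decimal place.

n = 10, ΣRT = 8212, M = 821.200
Σ(x−M)² = 2038757.60; s = √(2038757.60/9) = 475.950
Cutoffs: 821.200 ± 2·475.950 → [-130.7, 1773.1]
Outside: 2152 → excluded.
Retained (n=9): Σ = 6060, mean = 6060/9 = 673.333

673.3 ms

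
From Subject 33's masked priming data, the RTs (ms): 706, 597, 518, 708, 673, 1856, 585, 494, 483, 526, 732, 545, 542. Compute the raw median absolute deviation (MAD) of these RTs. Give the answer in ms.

Sorted: 483, 494, 518, 526, 542, 545, 585, 597, 673, 706, 708, 732, 1856 → median = 585
|x − 585|: 121, 12, 67, 123, 88, 1271, 0, 91, 102, 59, 147, 40, 43
Sorted deviations: 0, 12, 40, 43, 59, 67, 88, 91, 102, 121, 123, 147, 1271 → MAD = 88

88 ms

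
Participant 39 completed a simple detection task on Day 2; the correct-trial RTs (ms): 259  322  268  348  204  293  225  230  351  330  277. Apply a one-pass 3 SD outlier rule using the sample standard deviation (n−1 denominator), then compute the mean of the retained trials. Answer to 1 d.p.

282.5 ms

n = 11, ΣRT = 3107, M = 282.455
Σ(x−M)² = 25926.73; s = √(25926.73/10) = 50.918
Cutoffs: 282.455 ± 3·50.918 → [129.7, 435.2]
No RTs fall outside the cutoffs; all 11 retained. Mean = 3107/11 = 282.455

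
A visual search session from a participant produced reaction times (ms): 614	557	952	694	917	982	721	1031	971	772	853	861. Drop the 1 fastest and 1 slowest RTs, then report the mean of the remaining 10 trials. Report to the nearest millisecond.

834 ms

Sorted: 557, 614, 694, 721, 772, 853, 861, 917, 952, 971, 982, 1031
Drop lowest 1 (557) and highest 1 (1031)
Remaining (n=10): Σ = 8337, mean = 8337/10 = 833.700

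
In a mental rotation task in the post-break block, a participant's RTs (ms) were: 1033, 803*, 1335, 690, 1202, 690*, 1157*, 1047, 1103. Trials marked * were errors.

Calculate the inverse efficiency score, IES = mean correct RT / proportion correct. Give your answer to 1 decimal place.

1602.5 ms

Correct trials (n=6): 1033, 1335, 690, 1202, 1047, 1103
Mean correct RT = 6410/6 = 1068.3333 ms
Proportion correct = 6/9
IES = 1068.3333 / (6/9) = 1602.500 ms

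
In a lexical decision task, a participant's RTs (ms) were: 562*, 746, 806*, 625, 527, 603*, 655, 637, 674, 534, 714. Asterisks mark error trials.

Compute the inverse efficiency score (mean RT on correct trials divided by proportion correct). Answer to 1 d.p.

878.6 ms

Correct trials (n=8): 746, 625, 527, 655, 637, 674, 534, 714
Mean correct RT = 5112/8 = 639.0000 ms
Proportion correct = 8/11
IES = 639.0000 / (8/11) = 878.625 ms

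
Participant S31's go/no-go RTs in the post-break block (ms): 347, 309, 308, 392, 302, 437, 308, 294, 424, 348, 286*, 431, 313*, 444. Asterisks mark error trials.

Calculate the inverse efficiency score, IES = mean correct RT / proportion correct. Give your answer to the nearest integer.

422 ms

Correct trials (n=12): 347, 309, 308, 392, 302, 437, 308, 294, 424, 348, 431, 444
Mean correct RT = 4344/12 = 362.0000 ms
Proportion correct = 12/14
IES = 362.0000 / (12/14) = 422.333 ms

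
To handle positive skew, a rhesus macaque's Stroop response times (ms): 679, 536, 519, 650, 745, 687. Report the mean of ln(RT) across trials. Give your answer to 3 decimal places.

ln(RT): 6.5206, 6.2841, 6.2519, 6.4770, 6.6134, 6.5323
Σ ln(RT) = 38.6794
Mean = 38.6794/6 = 6.44656

6.447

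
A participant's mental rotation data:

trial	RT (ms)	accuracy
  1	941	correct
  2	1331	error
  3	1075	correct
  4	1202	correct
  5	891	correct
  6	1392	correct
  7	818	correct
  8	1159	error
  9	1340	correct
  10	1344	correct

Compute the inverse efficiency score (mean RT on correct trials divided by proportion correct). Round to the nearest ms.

Correct trials (n=8): 941, 1075, 1202, 891, 1392, 818, 1340, 1344
Mean correct RT = 9003/8 = 1125.3750 ms
Proportion correct = 8/10
IES = 1125.3750 / (8/10) = 1406.719 ms

1407 ms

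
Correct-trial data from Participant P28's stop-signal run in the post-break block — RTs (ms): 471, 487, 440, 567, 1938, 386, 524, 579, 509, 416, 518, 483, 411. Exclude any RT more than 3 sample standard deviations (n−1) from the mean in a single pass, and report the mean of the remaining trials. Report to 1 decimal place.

482.6 ms

n = 13, ΣRT = 7729, M = 594.538
Σ(x−M)² = 1996239.23; s = √(1996239.23/12) = 407.864
Cutoffs: 594.538 ± 3·407.864 → [-629.1, 1818.1]
Outside: 1938 → excluded.
Retained (n=12): Σ = 5791, mean = 5791/12 = 482.583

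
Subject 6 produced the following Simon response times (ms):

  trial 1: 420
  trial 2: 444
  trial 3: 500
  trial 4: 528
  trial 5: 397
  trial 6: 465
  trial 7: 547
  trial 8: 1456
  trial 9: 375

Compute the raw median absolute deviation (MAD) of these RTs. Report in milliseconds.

Sorted: 375, 397, 420, 444, 465, 500, 528, 547, 1456 → median = 465
|x − 465|: 45, 21, 35, 63, 68, 0, 82, 991, 90
Sorted deviations: 0, 21, 35, 45, 63, 68, 82, 90, 991 → MAD = 63

63 ms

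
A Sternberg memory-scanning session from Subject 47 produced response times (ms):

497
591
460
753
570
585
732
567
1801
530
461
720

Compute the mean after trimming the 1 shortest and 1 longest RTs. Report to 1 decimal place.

600.6 ms

Sorted: 460, 461, 497, 530, 567, 570, 585, 591, 720, 732, 753, 1801
Drop lowest 1 (460) and highest 1 (1801)
Remaining (n=10): Σ = 6006, mean = 6006/10 = 600.600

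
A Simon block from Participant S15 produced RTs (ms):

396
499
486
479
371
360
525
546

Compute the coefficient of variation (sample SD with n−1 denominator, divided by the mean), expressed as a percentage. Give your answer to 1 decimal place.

n = 8, Σ = 3662, M = 457.7500
Σ(x−M)² = 36155.500; s = √(36155.500/7) = 71.8684
CV = 71.8684 / 457.7500 = 0.15700 = 15.700%

15.7%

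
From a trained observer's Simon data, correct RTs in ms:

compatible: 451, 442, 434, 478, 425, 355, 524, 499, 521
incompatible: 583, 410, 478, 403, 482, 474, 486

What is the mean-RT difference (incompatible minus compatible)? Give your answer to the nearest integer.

15 ms

M(compatible) = 4129/9 = 458.778
M(incompatible) = 3316/7 = 473.714
Difference = 473.714 − 458.778 = 14.937 ms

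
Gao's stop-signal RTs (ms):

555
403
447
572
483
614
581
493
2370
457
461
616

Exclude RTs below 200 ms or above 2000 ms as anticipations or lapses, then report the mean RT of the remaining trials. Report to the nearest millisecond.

Excluded: 2370
Retained (n=11): Σ = 5682
Mean = 5682/11 = 516.5455

517 ms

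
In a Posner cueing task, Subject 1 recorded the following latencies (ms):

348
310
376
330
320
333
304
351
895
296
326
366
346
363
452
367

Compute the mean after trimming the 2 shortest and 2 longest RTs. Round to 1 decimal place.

344.7 ms

Sorted: 296, 304, 310, 320, 326, 330, 333, 346, 348, 351, 363, 366, 367, 376, 452, 895
Drop lowest 2 (296, 304) and highest 2 (452, 895)
Remaining (n=12): Σ = 4136, mean = 4136/12 = 344.667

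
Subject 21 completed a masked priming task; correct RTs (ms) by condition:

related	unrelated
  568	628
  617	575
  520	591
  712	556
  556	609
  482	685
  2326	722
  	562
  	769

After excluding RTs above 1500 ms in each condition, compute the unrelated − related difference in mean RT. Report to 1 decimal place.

57.2 ms

related: exclude 2326
M(related) = 3455/6 = 575.833
M(unrelated) = 5697/9 = 633.000
Difference = 633.000 − 575.833 = 57.167 ms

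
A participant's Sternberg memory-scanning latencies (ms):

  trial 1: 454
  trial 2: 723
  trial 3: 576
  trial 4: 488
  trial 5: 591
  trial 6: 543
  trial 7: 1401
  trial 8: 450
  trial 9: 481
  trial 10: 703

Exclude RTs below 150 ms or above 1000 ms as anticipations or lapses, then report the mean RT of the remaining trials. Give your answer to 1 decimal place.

556.6 ms

Excluded: 1401
Retained (n=9): Σ = 5009
Mean = 5009/9 = 556.5556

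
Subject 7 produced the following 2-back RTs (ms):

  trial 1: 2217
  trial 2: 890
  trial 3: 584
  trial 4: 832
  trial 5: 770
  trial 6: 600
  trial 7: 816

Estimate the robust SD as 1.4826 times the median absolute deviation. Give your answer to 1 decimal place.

109.7 ms

Sorted: 584, 600, 770, 816, 832, 890, 2217 → median = 816
|x − 816| sorted: 0, 16, 46, 74, 216, 232, 1401 → MAD = 74
Robust SD ≈ 1.4826 × 74 = 109.712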